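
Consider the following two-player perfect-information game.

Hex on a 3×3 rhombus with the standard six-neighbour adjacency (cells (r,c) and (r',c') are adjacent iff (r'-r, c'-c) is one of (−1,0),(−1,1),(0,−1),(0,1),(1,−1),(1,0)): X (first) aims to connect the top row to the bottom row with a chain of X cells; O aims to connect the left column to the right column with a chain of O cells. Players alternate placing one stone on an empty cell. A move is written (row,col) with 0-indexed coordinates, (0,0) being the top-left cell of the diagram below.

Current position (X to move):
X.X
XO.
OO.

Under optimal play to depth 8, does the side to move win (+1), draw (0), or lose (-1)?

value(X.X/XO./OO., X) = -1

p1 X@[X.X/XO./OO.]: (0,1)[XXX/XO./OO.]-1* (1,2)[X.X/XOX/OO.]-1 (2,2)[X.X/XO./OOX]-1
p2 O@[XXX/XO./OO.]: (1,2)[XXX/XOO/OO.]+1* (2,2)[XXX/XO./OOO]+1
p3 X@[XXX/XOO/OO.] terminal -1; root [X.X/XO./OO.] d8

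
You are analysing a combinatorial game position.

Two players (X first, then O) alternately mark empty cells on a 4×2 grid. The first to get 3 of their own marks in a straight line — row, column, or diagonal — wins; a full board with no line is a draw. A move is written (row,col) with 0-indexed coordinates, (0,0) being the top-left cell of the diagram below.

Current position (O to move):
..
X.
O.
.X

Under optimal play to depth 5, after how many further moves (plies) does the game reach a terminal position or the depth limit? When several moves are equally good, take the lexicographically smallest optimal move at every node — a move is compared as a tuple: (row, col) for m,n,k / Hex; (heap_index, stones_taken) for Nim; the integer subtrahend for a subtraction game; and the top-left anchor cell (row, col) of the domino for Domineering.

PV length from [../X./O./.X]: 5 plies

ply 1, O at ../X./O./.X | (0,0)=+0→O./X./O./.X*; (0,1)=+0→.O/X./O./.X; (1,1)=+0→../XO/O./.X; (2,1)=+0→../X./OO/.X; (3,0)=+0→../X./O./OX
ply 2, X at O./X./O./.X | (0,1)=+0→OX/X./O./.X*; (1,1)=+0→O./XX/O./.X; (2,1)=+0→O./X./OX/.X; (3,0)=+0→O./X./O./XX
ply 3, O at OX/X./O./.X | (1,1)=+0→OX/XO/O./.X*; (2,1)=+0→OX/X./OO/.X; (3,0)=+0→OX/X./O./OX
ply 4, X at OX/XO/O./.X | (2,1)=+0→OX/XO/OX/.X*; (3,0)=+0→OX/XO/O./XX
ply 5, O at OX/XO/OX/.X | (3,0)=+0→OX/XO/OX/OX*
ply 6: OX/XO/OX/OX is terminal +0 (X); from ../X./O./.X depth 5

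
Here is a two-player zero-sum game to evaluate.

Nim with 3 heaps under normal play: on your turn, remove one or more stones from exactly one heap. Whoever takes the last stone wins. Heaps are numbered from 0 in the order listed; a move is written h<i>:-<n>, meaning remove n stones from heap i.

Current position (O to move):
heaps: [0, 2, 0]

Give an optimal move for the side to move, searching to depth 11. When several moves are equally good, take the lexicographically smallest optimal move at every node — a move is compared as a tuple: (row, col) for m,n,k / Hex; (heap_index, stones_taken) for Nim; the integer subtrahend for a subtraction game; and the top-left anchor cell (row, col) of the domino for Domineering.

O's best at [(0,2,0)]: h1:-2

[(0,2,0)] O move#1: h1:-1:-1/(0,1,0), h1:-2:+1/(0,0,0)*
[(0,0,0)] end (terminal -1, X#2); searched (0,2,0) to 11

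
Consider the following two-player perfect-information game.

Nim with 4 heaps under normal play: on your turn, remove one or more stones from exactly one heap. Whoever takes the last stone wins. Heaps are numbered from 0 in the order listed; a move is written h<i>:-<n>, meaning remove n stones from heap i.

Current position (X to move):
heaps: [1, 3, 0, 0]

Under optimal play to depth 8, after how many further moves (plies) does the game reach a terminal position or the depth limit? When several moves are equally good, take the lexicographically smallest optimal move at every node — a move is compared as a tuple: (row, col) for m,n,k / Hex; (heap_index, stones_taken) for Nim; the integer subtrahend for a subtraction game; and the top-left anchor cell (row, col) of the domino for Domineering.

[(1,3,0,0)] X move#1: h0:-1:-1/(0,3,0,0), h1:-1:-1/(1,2,0,0), h1:-2:+1/(1,1,0,0)*, h1:-3:-1/(1,0,0,0)
[(1,1,0,0)] O move#2: h0:-1:-1/(0,1,0,0)*, h1:-1:-1/(1,0,0,0)
[(0,1,0,0)] X move#3: h1:-1:+1/(0,0,0,0)*
[(0,0,0,0)] end (terminal -1, O#4); searched (1,3,0,0) to 8

PV length from [(1,3,0,0)]: 3 plies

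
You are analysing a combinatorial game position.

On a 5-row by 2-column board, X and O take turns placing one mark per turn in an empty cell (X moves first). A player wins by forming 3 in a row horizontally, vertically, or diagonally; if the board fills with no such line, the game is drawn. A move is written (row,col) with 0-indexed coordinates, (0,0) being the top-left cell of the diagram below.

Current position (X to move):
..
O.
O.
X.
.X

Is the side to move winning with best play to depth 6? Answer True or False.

X winning at [../O./O./X./.X]: False

[../O./O./X./.X] X move#1: (0,0):+0/X./O./O./X./.X*, (0,1):-1/.X/O./O./X./.X, (1,1):-1/../OX/O./X./.X, (2,1):-1/../O./OX/X./.X, (3,1):-1/../O./O./XX/.X, (4,0):-1/../O./O./X./XX
[X./O./O./X./.X] O move#2: (0,1):+0/XO/O./O./X./.X*, (1,1):+0/X./OO/O./X./.X, (2,1):+0/X./O./OO/X./.X, (3,1):+0/X./O./O./XO/.X, (4,0):+0/X./O./O./X./OX
[XO/O./O./X./.X] X move#3: (1,1):+0/XO/OX/O./X./.X*, (2,1):+0/XO/O./OX/X./.X, (3,1):+0/XO/O./O./XX/.X, (4,0):+0/XO/O./O./X./XX
[XO/OX/O./X./.X] O move#4: (2,1):+0/XO/OX/OO/X./.X*, (3,1):+0/XO/OX/O./XO/.X, (4,0):+0/XO/OX/O./X./OX
[XO/OX/OO/X./.X] X move#5: (3,1):+0/XO/OX/OO/XX/.X*, (4,0):+0/XO/OX/OO/X./XX
[XO/OX/OO/XX/.X] O move#6: (4,0):+0/XO/OX/OO/XX/OX*
[XO/OX/OO/XX/OX] end (terminal +0, X#7); searched ../O./O./X./.X to 6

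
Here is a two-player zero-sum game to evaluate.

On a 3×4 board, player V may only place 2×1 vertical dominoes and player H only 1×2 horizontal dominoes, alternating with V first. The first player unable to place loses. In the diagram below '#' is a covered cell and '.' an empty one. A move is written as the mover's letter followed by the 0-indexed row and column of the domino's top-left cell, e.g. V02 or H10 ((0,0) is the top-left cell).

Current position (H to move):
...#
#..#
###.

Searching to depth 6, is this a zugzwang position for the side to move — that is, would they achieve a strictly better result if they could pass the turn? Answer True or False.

p1 H@[...#/#..#/###.]: H00[##.#/#..#/###.]-1 H01[.###/#..#/###.]+1* H11[...#/####/###.]+1
p2 V@[.###/#..#/###.] terminal -1; root [...#/#..#/###.] d6
if H skipped the turn, V would face:
~ p1 V@[...#/#..#/###.]: V01[.#.#/##.#/###.]+1* V02[..##/#.##/###.]-1
~ p2 H@[.#.#/##.#/###.] terminal -1; root [...#/#..#/###.] d6
compare (H): move=+1 vs pass=-1

zugzwang(...#/#..#/###., H) = False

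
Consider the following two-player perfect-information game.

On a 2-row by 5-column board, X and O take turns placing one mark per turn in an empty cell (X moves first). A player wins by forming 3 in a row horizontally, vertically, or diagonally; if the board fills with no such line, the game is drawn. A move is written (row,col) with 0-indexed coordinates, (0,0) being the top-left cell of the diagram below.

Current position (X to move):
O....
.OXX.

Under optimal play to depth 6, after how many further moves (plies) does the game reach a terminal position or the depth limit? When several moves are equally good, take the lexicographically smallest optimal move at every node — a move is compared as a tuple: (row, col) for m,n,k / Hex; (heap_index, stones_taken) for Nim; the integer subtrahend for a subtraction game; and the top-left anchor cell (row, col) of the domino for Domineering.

[O..../.OXX.] X move#1: (0,1):+0/OX.../.OXX., (0,2):+1/O.X../.OXX.*, (0,3):+1/O..X./.OXX., (0,4):+0/O...X/.OXX., (1,0):+0/O..../XOXX., (1,4):+1/O..../.OXXX
[O.X../.OXX.] O move#2: (0,1):-1/OOX../.OXX.*, (0,3):-1/O.XO./.OXX., (0,4):-1/O.X.O/.OXX., (1,0):-1/O.X../OOXX., (1,4):-1/O.X../.OXXO
[OOX../.OXX.] X move#3: (0,3):+1/OOXX./.OXX.*, (0,4):+1/OOX.X/.OXX., (1,0):+0/OOX../XOXX., (1,4):+1/OOX../.OXXX
[OOXX./.OXX.] O move#4: (0,4):-1/OOXXO/.OXX.*, (1,0):-1/OOXX./OOXX., (1,4):-1/OOXX./.OXXO
[OOXXO/.OXX.] X move#5: (1,0):+0/OOXXO/XOXX., (1,4):+1/OOXXO/.OXXX*
[OOXXO/.OXXX] end (terminal -1, O#6); searched O..../.OXX. to 6

PV length from [O..../.OXX.]: 5 plies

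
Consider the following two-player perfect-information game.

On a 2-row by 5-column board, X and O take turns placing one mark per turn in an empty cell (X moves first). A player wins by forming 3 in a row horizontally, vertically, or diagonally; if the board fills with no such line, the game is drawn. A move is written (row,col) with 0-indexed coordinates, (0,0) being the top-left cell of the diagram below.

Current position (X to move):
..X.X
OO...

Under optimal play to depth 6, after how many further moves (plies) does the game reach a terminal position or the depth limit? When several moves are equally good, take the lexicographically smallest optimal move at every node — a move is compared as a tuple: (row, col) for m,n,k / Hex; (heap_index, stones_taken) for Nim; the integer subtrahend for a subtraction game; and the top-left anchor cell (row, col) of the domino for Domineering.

p1 X@[..X.X/OO...]: (0,0)[X.X.X/OO...]-1 (0,1)[.XX.X/OO...]-1 (0,3)[..XXX/OO...]+1* (1,2)[..X.X/OOX..]+0 (1,3)[..X.X/OO.X.]-1 (1,4)[..X.X/OO..X]-1
p2 O@[..XXX/OO...] terminal -1; root [..X.X/OO...] d6

PV length from [..X.X/OO...]: 1 ply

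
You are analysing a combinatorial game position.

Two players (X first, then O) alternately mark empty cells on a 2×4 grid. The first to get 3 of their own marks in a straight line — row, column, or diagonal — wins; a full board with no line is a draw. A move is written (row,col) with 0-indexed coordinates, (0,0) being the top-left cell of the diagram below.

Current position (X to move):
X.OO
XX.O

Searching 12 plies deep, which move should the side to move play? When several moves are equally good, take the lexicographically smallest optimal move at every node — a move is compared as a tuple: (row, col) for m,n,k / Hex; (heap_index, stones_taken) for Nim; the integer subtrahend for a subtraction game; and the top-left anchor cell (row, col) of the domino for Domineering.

X's best at [X.OO/XX.O]: (1,2)

p1 X@[X.OO/XX.O]: (0,1)[XXOO/XX.O]+0 (1,2)[X.OO/XXXO]+1*
p2 O@[X.OO/XXXO] terminal -1; root [X.OO/XX.O] d12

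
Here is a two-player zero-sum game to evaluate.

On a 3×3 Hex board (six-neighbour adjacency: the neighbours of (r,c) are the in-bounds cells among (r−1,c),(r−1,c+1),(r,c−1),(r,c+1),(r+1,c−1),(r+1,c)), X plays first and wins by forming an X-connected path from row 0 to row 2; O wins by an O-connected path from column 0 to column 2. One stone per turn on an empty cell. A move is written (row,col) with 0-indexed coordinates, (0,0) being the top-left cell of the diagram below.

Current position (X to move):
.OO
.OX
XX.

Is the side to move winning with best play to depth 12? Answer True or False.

p1 X@[.OO/.OX/XX.]: (0,0)[XOO/.OX/XX.]-1* (1,0)[.OO/XOX/XX.]-1 (2,2)[.OO/.OX/XXX]-1
p2 O@[XOO/.OX/XX.]: (1,0)[XOO/OOX/XX.]+1* (2,2)[XOO/.OX/XXO]-1
p3 X@[XOO/OOX/XX.] terminal -1; root [.OO/.OX/XX.] d12

X winning at [.OO/.OX/XX.]: False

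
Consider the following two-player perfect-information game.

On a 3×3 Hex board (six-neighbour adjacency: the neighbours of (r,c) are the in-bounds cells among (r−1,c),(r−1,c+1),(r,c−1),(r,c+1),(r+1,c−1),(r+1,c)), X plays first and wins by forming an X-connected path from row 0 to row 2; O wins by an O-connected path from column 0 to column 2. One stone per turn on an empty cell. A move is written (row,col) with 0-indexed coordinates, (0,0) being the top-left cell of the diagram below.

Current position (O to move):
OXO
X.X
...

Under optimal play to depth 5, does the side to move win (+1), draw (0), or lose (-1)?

value(OXO/X.X/..., O) = -1

p1 O@[OXO/X.X/...]: (1,1)[OXO/XOX/...]-1* (2,0)[OXO/X.X/O..]-1 (2,1)[OXO/X.X/.O.]-1 (2,2)[OXO/X.X/..O]-1
p2 X@[OXO/XOX/...]: (2,0)[OXO/XOX/X..]+1* (2,1)[OXO/XOX/.X.]-1 (2,2)[OXO/XOX/..X]-1
p3 O@[OXO/XOX/X..] terminal -1; root [OXO/X.X/...] d5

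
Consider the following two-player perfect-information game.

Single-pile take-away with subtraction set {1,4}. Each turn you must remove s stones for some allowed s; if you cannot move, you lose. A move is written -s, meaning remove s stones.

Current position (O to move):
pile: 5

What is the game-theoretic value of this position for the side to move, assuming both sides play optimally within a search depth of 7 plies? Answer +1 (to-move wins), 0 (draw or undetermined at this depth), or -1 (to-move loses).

ply 1, O at 5 | -1=-1→4*; -4=-1→1
ply 2, X at 4 | -1=-1→3; -4=+1→0*
ply 3: 0 is terminal -1 (O); from 5 depth 7

value(5, O) = -1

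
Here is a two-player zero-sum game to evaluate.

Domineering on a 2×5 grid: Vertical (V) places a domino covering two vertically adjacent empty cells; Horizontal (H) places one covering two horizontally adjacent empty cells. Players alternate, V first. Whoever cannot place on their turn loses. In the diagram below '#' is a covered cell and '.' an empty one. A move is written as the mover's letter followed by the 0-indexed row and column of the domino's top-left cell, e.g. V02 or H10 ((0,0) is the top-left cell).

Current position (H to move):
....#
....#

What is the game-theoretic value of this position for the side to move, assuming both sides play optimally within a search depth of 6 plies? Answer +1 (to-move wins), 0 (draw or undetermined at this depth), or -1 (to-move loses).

p1 H@[....#/....#]: H00[##..#/....#]-1 H01[.##.#/....#]+1* H02[..###/....#]-1 H10[....#/##..#]-1 H11[....#/.##.#]+1 H12[....#/..###]-1
p2 V@[.##.#/....#]: V00[###.#/#...#]-1* V03[.####/...##]-1
p3 H@[###.#/#...#]: H11[###.#/###.#]-1 H12[###.#/#.###]+1*
p4 V@[###.#/#.###] terminal -1; root [....#/....#] d6

value(....#/....#, H) = +1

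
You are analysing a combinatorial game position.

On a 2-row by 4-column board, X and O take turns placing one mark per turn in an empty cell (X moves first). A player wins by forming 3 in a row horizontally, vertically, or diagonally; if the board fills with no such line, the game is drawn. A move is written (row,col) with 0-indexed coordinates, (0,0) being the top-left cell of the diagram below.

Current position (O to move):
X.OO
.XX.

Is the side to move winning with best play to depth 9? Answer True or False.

O winning at [X.OO/.XX.]: True

ply 1, O at X.OO/.XX. | (0,1)=+1→XOOO/.XX.*; (1,0)=-1→X.OO/OXX.; (1,3)=-1→X.OO/.XXO
ply 2: XOOO/.XX. is terminal -1 (X); from X.OO/.XX. depth 9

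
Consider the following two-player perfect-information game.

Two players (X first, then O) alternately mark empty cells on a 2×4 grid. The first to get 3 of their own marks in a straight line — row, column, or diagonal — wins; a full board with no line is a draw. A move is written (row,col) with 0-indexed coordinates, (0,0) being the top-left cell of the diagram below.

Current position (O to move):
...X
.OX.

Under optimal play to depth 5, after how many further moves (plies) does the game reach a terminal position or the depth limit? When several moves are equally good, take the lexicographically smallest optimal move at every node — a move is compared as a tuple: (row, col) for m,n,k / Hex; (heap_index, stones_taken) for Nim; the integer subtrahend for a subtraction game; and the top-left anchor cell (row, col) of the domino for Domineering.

PV length from [...X/.OX.]: 5 plies

ply 1, O at ...X/.OX. | (0,0)=+0→O..X/.OX.*; (0,1)=+0→.O.X/.OX.; (0,2)=+0→..OX/.OX.; (1,0)=+0→...X/OOX.; (1,3)=+0→...X/.OXO
ply 2, X at O..X/.OX. | (0,1)=+0→OX.X/.OX.*; (0,2)=+0→O.XX/.OX.; (1,0)=+0→O..X/XOX.; (1,3)=+0→O..X/.OXX
ply 3, O at OX.X/.OX. | (0,2)=+0→OXOX/.OX.*; (1,0)=-1→OX.X/OOX.; (1,3)=-1→OX.X/.OXO
ply 4, X at OXOX/.OX. | (1,0)=+0→OXOX/XOX.*; (1,3)=+0→OXOX/.OXX
ply 5, O at OXOX/XOX. | (1,3)=+0→OXOX/XOXO*
ply 6: OXOX/XOXO is terminal +0 (X); from ...X/.OX. depth 5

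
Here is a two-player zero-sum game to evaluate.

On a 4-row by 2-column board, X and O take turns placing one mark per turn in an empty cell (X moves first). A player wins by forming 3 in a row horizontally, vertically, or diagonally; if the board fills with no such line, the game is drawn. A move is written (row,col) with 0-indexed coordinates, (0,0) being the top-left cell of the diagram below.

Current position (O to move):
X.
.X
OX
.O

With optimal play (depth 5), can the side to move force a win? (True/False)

[X./.X/OX/.O] O move#1: (0,1):+0/XO/.X/OX/.O*, (1,0):-1/X./OX/OX/.O, (3,0):-1/X./.X/OX/OO
[XO/.X/OX/.O] X move#2: (1,0):+0/XO/XX/OX/.O*, (3,0):+0/XO/.X/OX/XO
[XO/XX/OX/.O] O move#3: (3,0):+0/XO/XX/OX/OO*
[XO/XX/OX/OO] end (terminal +0, X#4); searched X./.X/OX/.O to 5

O winning at [X./.X/OX/.O]: False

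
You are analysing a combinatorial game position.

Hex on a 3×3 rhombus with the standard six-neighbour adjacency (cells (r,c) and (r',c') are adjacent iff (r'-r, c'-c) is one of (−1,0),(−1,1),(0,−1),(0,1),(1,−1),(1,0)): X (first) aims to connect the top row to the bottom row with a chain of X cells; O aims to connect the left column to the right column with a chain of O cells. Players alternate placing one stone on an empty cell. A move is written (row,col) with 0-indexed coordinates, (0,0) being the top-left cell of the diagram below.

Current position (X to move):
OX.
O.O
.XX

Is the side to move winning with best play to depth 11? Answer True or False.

p1 X@[OX./O.O/.XX]: (0,2)[OXX/O.O/.XX]-1 (1,1)[OX./OXO/.XX]+1* (2,0)[OX./O.O/XXX]-1
p2 O@[OX./OXO/.XX] terminal -1; root [OX./O.O/.XX] d11

X winning at [OX./O.O/.XX]: True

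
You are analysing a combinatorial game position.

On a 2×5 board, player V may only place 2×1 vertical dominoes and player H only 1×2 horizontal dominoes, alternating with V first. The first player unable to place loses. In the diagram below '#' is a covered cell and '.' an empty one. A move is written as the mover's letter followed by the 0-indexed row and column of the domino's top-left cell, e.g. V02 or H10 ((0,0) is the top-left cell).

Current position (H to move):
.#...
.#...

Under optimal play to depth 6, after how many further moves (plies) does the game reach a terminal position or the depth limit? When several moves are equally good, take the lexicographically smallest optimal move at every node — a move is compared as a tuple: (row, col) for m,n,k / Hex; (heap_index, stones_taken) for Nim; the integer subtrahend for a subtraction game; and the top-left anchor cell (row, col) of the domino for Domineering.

p1 H@[.#.../.#...]: H02[.###./.#...]-1* H03[.#.##/.#...]-1 H12[.#.../.###.]-1 H13[.#.../.#.##]-1
p2 V@[.###./.#...]: V00[####./##...]-1 V04[.####/.#..#]+1*
p3 H@[.####/.#..#]: H12[.####/.####]-1*
p4 V@[.####/.####]: V00[#####/#####]+1*
p5 H@[#####/#####] terminal -1; root [.#.../.#...] d6

PV length from [.#.../.#...]: 4 plies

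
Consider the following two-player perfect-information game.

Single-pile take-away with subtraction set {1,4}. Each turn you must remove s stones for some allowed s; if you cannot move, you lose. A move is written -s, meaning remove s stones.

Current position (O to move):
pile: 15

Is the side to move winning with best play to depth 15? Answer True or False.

O winning at [15]: False

ply 1, O at 15 | -1=-1→14*; -4=-1→11
ply 2, X at 14 | -1=-1→13; -4=+1→10*
ply 3, O at 10 | -1=-1→9*; -4=-1→6
ply 4, X at 9 | -1=-1→8; -4=+1→5*
ply 5, O at 5 | -1=-1→4*; -4=-1→1
ply 6, X at 4 | -1=-1→3; -4=+1→0*
ply 7: 0 is terminal -1 (O); from 15 depth 15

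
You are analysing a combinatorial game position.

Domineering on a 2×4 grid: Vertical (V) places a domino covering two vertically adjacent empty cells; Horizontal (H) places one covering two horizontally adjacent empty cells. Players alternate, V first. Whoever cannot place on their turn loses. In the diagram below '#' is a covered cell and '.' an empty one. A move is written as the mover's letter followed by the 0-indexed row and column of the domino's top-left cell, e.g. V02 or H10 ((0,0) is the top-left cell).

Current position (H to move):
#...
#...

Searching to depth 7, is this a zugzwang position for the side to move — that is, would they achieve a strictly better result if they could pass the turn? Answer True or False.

ply 1, H at #.../#... | H01=+1→###./#...*; H02=+1→#.##/#...; H11=+1→#.../###.; H12=+1→#.../#.##
ply 2, V at ###./#... | V03=-1→####/#..#*
ply 3, H at ####/#..# | H11=+1→####/####*
ply 4: ####/#### is terminal -1 (V); from #.../#... depth 7
pass branch (V moves first from the same position):
  | ply 1, V at #.../#... | V01=-1→##../##..; V02=+1→#.#./#.#.*; V03=-1→#..#/#..#
  | ply 2: #.#./#.#. is terminal -1 (H); from #.../#... depth 7
H moving scores +1; H passing scores -1

zugzwang(#.../#..., H) = False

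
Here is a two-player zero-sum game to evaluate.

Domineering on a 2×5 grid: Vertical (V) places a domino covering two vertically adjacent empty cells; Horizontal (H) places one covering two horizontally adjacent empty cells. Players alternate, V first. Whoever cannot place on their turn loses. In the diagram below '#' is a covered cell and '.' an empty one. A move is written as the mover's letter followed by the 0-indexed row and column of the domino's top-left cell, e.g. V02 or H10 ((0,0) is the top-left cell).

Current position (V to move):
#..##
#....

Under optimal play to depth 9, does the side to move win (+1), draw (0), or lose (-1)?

value(#..##/#...., V) = +1

[#..##/#....] V move#1: V01:-1/##.##/##..., V02:+1/#.###/#.#..*
[#.###/#.#..] H move#2: H13:-1/#.###/#.###*
[#.###/#.###] V move#3: V01:+1/#####/#####*
[#####/#####] end (terminal -1, H#4); searched #..##/#.... to 9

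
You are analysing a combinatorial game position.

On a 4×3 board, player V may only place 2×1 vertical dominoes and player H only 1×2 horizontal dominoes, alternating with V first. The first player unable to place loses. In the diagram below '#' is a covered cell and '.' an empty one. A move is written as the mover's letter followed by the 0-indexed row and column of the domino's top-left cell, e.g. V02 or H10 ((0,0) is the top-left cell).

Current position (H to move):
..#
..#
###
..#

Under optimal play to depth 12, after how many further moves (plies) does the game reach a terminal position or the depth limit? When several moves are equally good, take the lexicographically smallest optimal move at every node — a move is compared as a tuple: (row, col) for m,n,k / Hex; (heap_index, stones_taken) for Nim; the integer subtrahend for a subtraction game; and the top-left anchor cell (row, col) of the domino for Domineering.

p1 H@[..#/..#/###/..#]: H00[###/..#/###/..#]+1* H10[..#/###/###/..#]+1 H30[..#/..#/###/###]-1
p2 V@[###/..#/###/..#] terminal -1; root [..#/..#/###/..#] d12

PV length from [..#/..#/###/..#]: 1 ply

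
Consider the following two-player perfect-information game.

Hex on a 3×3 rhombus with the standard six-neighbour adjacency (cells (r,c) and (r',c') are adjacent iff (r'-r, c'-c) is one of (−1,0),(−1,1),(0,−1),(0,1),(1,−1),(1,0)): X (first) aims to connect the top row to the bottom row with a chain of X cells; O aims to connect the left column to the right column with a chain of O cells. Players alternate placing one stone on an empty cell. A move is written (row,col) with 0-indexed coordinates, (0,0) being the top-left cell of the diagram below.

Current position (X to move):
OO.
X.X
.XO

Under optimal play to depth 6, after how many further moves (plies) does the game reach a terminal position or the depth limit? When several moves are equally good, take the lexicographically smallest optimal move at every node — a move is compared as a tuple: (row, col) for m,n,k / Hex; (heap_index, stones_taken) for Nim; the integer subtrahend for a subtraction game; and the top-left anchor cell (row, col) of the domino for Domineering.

PV length from [OO./X.X/.XO]: 1 ply

[OO./X.X/.XO] X move#1: (0,2):+1/OOX/X.X/.XO*, (1,1):-1/OO./XXX/.XO, (2,0):-1/OO./X.X/XXO
[OOX/X.X/.XO] end (terminal -1, O#2); searched OO./X.X/.XO to 6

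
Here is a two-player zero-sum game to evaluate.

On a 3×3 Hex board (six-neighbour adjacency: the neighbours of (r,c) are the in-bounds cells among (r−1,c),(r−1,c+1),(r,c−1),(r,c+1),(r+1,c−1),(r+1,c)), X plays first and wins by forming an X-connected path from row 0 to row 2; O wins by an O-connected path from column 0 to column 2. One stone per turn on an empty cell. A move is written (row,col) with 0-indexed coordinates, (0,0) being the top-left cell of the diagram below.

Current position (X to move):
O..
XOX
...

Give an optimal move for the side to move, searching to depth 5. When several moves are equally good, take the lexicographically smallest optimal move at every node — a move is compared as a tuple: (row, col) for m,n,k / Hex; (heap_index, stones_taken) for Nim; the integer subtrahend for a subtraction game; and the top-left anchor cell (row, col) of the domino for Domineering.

ply 1, X at O../XOX/... | (0,1)=+1→OX./XOX/...*; (0,2)=+1→O.X/XOX/...; (2,0)=+1→O../XOX/X..; (2,1)=-1→O../XOX/.X.; (2,2)=-1→O../XOX/..X
ply 2, O at OX./XOX/... | (0,2)=-1→OXO/XOX/...*; (2,0)=-1→OX./XOX/O..; (2,1)=-1→OX./XOX/.O.; (2,2)=-1→OX./XOX/..O
ply 3, X at OXO/XOX/... | (2,0)=+1→OXO/XOX/X..*; (2,1)=-1→OXO/XOX/.X.; (2,2)=-1→OXO/XOX/..X
ply 4: OXO/XOX/X.. is terminal -1 (O); from O../XOX/... depth 5

X's best at [O../XOX/...]: (0,1)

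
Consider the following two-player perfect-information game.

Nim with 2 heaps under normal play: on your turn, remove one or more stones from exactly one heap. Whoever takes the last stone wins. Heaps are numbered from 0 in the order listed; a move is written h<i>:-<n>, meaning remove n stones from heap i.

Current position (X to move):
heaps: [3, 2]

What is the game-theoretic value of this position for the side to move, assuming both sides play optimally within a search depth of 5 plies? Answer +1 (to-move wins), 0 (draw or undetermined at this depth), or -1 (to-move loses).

ply 1, X at (3,2) | h0:-1=+1→(2,2)*; h0:-2=-1→(1,2); h0:-3=-1→(0,2); h1:-1=-1→(3,1); h1:-2=-1→(3,0)
ply 2, O at (2,2) | h0:-1=-1→(1,2)*; h0:-2=-1→(0,2); h1:-1=-1→(2,1); h1:-2=-1→(2,0)
ply 3, X at (1,2) | h0:-1=-1→(0,2); h1:-1=+1→(1,1)*; h1:-2=-1→(1,0)
ply 4, O at (1,1) | h0:-1=-1→(0,1)*; h1:-1=-1→(1,0)
ply 5, X at (0,1) | h1:-1=+1→(0,0)*
ply 6: (0,0) is terminal -1 (O); from (3,2) depth 5

value((3,2), X) = +1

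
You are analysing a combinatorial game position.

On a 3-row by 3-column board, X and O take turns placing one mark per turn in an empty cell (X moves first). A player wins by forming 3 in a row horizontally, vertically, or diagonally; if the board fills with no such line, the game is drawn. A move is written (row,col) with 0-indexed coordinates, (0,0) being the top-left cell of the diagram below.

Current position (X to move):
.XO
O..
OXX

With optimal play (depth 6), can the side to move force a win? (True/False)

X winning at [.XO/O../OXX]: True

[.XO/O../OXX] X move#1: (0,0):-1/XXO/O../OXX, (1,1):+1/.XO/OX./OXX*, (1,2):-1/.XO/O.X/OXX
[.XO/OX./OXX] end (terminal -1, O#2); searched .XO/O../OXX to 6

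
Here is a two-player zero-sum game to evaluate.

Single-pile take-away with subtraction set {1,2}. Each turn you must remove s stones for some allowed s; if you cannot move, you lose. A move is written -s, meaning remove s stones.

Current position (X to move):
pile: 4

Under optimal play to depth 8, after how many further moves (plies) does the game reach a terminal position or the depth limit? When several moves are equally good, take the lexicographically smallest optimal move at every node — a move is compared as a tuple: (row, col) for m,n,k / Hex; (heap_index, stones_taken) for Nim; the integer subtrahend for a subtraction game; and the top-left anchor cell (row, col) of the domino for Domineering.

PV length from [4]: 3 plies

[4] X move#1: -1:+1/3*, -2:-1/2
[3] O move#2: -1:-1/2*, -2:-1/1
[2] X move#3: -1:-1/1, -2:+1/0*
[0] end (terminal -1, O#4); searched 4 to 8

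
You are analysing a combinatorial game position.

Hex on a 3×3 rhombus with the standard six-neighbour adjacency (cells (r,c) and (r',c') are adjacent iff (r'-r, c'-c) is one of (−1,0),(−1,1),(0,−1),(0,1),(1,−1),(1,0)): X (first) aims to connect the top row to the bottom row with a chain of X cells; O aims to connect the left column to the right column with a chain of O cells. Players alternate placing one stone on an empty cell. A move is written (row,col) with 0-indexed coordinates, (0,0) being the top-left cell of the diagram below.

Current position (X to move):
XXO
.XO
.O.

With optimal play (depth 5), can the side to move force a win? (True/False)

X winning at [XXO/.XO/.O.]: True

[XXO/.XO/.O.] X move#1: (1,0):-1/XXO/XXO/.O., (2,0):+1/XXO/.XO/XO.*, (2,2):-1/XXO/.XO/.OX
[XXO/.XO/XO.] end (terminal -1, O#2); searched XXO/.XO/.O. to 5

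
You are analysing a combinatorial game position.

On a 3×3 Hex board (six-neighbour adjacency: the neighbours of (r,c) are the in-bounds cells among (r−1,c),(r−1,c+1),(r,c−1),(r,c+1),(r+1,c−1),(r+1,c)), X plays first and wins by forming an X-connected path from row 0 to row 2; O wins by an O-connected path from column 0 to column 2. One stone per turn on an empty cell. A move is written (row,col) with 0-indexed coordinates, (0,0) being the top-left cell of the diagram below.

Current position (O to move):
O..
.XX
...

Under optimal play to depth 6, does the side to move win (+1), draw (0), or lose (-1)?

value(O../.XX/..., O) = -1

p1 O@[O../.XX/...]: (0,1)[OO./.XX/...]-1* (0,2)[O.O/.XX/...]-1 (1,0)[O../OXX/...]-1 (2,0)[O../.XX/O..]-1 (2,1)[O../.XX/.O.]-1 (2,2)[O../.XX/..O]-1
p2 X@[OO./.XX/...]: (0,2)[OOX/.XX/...]+1* (1,0)[OO./XXX/...]-1 (2,0)[OO./.XX/X..]-1 (2,1)[OO./.XX/.X.]-1 (2,2)[OO./.XX/..X]-1
p3 O@[OOX/.XX/...]: (1,0)[OOX/OXX/...]-1* (2,0)[OOX/.XX/O..]-1 (2,1)[OOX/.XX/.O.]-1 (2,2)[OOX/.XX/..O]-1
p4 X@[OOX/OXX/...]: (2,0)[OOX/OXX/X..]+1* (2,1)[OOX/OXX/.X.]+1 (2,2)[OOX/OXX/..X]+1
p5 O@[OOX/OXX/X..] terminal -1; root [O../.XX/...] d6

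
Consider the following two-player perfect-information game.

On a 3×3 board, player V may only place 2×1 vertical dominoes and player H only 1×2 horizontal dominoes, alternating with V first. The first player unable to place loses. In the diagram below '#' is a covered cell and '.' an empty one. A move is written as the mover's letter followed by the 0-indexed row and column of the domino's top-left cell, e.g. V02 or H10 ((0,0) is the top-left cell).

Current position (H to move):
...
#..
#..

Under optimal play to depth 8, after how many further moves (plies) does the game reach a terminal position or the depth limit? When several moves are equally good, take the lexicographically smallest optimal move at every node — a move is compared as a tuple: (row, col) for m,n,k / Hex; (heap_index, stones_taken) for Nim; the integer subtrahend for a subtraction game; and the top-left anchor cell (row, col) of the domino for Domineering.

PV length from [.../#../#..]: 1 ply

[.../#../#..] H move#1: H00:-1/##./#../#.., H01:-1/.##/#../#.., H11:+1/.../###/#..*, H21:-1/.../#../###
[.../###/#..] end (terminal -1, V#2); searched .../#../#.. to 8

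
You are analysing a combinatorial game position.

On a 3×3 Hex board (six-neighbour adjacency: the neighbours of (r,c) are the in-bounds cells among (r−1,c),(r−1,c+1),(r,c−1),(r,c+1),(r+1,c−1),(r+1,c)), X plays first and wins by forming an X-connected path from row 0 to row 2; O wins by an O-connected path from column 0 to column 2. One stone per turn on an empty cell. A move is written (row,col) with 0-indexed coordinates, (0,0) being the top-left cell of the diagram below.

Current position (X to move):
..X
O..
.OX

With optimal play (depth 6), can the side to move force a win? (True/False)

X winning at [..X/O../.OX]: True

p1 X@[..X/O../.OX]: (0,0)[X.X/O../.OX]-1 (0,1)[.XX/O../.OX]-1 (1,1)[..X/OX./.OX]+1* (1,2)[..X/O.X/.OX]+1 (2,0)[..X/O../XOX]+1
p2 O@[..X/OX./.OX]: (0,0)[O.X/OX./.OX]-1* (0,1)[.OX/OX./.OX]-1 (1,2)[..X/OXO/.OX]-1 (2,0)[..X/OX./OOX]-1
p3 X@[O.X/OX./.OX]: (0,1)[OXX/OX./.OX]+1* (1,2)[O.X/OXX/.OX]+1 (2,0)[O.X/OX./XOX]+1
p4 O@[OXX/OX./.OX]: (1,2)[OXX/OXO/.OX]-1* (2,0)[OXX/OX./OOX]-1
p5 X@[OXX/OXO/.OX]: (2,0)[OXX/OXO/XOX]+1*
p6 O@[OXX/OXO/XOX] terminal -1; root [..X/O../.OX] d6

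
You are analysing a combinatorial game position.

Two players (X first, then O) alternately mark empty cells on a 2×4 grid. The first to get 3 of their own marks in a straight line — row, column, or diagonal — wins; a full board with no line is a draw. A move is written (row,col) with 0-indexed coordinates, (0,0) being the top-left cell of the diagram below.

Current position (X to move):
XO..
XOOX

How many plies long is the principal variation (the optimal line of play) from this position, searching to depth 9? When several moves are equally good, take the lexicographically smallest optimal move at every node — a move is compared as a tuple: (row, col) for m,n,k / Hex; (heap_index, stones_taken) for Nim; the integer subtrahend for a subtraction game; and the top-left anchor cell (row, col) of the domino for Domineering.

PV length from [XO../XOOX]: 2 plies

[XO../XOOX] X move#1: (0,2):+0/XOX./XOOX*, (0,3):+0/XO.X/XOOX
[XOX./XOOX] O move#2: (0,3):+0/XOXO/XOOX*
[XOXO/XOOX] end (terminal +0, X#3); searched XO../XOOX to 9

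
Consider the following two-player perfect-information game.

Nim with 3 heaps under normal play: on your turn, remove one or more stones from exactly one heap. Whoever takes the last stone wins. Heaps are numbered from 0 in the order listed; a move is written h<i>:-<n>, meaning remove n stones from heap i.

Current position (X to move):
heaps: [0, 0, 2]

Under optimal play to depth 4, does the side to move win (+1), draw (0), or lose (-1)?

ply 1, X at (0,0,2) | h2:-1=-1→(0,0,1); h2:-2=+1→(0,0,0)*
ply 2: (0,0,0) is terminal -1 (O); from (0,0,2) depth 4

value((0,0,2), X) = +1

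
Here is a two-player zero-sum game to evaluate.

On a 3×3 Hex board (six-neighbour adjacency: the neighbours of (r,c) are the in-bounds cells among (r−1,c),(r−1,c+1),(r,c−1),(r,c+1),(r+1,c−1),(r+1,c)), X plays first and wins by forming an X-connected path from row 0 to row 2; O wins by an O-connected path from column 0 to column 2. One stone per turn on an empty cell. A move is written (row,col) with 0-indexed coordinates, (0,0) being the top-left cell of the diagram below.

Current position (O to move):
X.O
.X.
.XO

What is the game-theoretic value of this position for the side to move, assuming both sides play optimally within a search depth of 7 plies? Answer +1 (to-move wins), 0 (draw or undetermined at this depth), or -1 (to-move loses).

p1 O@[X.O/.X./.XO]: (0,1)[XOO/.X./.XO]-1* (1,0)[X.O/OX./.XO]-1 (1,2)[X.O/.XO/.XO]-1 (2,0)[X.O/.X./OXO]-1
p2 X@[XOO/.X./.XO]: (1,0)[XOO/XX./.XO]+1* (1,2)[XOO/.XX/.XO]-1 (2,0)[XOO/.X./XXO]-1
p3 O@[XOO/XX./.XO] terminal -1; root [X.O/.X./.XO] d7

value(X.O/.X./.XO, O) = -1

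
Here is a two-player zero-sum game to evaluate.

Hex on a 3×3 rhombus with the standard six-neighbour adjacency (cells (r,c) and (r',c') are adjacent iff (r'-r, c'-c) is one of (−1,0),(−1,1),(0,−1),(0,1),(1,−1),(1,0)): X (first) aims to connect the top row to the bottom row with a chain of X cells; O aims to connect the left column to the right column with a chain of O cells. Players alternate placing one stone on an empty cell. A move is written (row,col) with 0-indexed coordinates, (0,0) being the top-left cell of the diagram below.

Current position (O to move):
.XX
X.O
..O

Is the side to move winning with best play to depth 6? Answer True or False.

O winning at [.XX/X.O/..O]: True

[.XX/X.O/..O] O move#1: (0,0):-1/OXX/X.O/..O, (1,1):-1/.XX/XOO/..O, (2,0):+1/.XX/X.O/O.O*, (2,1):-1/.XX/X.O/.OO
[.XX/X.O/O.O] X move#2: (0,0):-1/XXX/X.O/O.O*, (1,1):-1/.XX/XXO/O.O, (2,1):-1/.XX/X.O/OXO
[XXX/X.O/O.O] O move#3: (1,1):+1/XXX/XOO/O.O*, (2,1):+1/XXX/X.O/OOO
[XXX/XOO/O.O] end (terminal -1, X#4); searched .XX/X.O/..O to 6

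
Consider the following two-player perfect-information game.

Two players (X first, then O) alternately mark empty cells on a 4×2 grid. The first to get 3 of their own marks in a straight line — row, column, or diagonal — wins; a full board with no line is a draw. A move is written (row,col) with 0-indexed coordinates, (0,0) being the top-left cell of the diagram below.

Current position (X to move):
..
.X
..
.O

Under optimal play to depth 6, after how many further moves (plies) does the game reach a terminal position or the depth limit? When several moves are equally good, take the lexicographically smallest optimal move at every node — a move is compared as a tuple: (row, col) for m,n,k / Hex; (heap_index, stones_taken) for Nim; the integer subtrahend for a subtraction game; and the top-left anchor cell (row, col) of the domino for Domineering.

[../.X/../.O] X move#1: (0,0):+0/X./.X/../.O*, (0,1):+0/.X/.X/../.O, (1,0):+0/../XX/../.O, (2,0):+0/../.X/X./.O, (2,1):+0/../.X/.X/.O, (3,0):+0/../.X/../XO
[X./.X/../.O] O move#2: (0,1):+0/XO/.X/../.O*, (1,0):+0/X./OX/../.O, (2,0):+0/X./.X/O./.O, (2,1):+0/X./.X/.O/.O, (3,0):+0/X./.X/../OO
[XO/.X/../.O] X move#3: (1,0):+0/XO/XX/../.O*, (2,0):+0/XO/.X/X./.O, (2,1):+0/XO/.X/.X/.O, (3,0):+0/XO/.X/../XO
[XO/XX/../.O] O move#4: (2,0):+0/XO/XX/O./.O*, (2,1):-1/XO/XX/.O/.O, (3,0):-1/XO/XX/../OO
[XO/XX/O./.O] X move#5: (2,1):+0/XO/XX/OX/.O*, (3,0):+0/XO/XX/O./XO
[XO/XX/OX/.O] O move#6: (3,0):+0/XO/XX/OX/OO*
[XO/XX/OX/OO] end (terminal +0, X#7); searched ../.X/../.O to 6

PV length from [../.X/../.O]: 6 plies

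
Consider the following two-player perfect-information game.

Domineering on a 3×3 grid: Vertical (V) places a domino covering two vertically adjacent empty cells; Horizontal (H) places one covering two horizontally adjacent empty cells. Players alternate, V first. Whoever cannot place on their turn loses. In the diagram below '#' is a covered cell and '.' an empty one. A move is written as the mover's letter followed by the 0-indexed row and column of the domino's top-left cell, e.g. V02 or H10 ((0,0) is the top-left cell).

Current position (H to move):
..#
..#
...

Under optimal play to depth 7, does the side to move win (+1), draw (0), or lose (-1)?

[..#/..#/...] H move#1: H00:-1/###/..#/..., H10:+1/..#/###/...*, H20:-1/..#/..#/##., H21:-1/..#/..#/.##
[..#/###/...] end (terminal -1, V#2); searched ..#/..#/... to 7

value(..#/..#/..., H) = +1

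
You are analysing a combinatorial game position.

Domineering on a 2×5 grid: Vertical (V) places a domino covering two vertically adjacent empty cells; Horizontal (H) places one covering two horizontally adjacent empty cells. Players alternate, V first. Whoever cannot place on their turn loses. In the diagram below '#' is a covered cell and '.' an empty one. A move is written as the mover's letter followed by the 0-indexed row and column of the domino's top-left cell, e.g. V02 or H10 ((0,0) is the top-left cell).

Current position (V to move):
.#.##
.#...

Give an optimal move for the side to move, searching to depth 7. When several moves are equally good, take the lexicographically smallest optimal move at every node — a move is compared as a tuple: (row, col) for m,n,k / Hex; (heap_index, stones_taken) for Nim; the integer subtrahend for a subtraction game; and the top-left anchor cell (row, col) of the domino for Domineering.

V's best at [.#.##/.#...]: V02

p1 V@[.#.##/.#...]: V00[##.##/##...]-1 V02[.####/.##..]+1*
p2 H@[.####/.##..]: H13[.####/.####]-1*
p3 V@[.####/.####]: V00[#####/#####]+1*
p4 H@[#####/#####] terminal -1; root [.#.##/.#...] d7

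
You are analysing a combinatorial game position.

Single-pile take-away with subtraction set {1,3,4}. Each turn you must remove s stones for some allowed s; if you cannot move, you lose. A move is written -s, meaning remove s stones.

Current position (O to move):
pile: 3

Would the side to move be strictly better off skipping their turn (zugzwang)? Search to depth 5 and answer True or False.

zugzwang(3, O) = False

ply 1, O at 3 | -1=+1→2*; -3=+1→0
ply 2, X at 2 | -1=-1→1*
ply 3, O at 1 | -1=+1→0*
ply 4: 0 is terminal -1 (X); from 3 depth 5
pass branch (X moves first from the same position):
  | ply 1, X at 3 | -1=+1→2*; -3=+1→0
  | ply 2, O at 2 | -1=-1→1*
  | ply 3, X at 1 | -1=+1→0*
  | ply 4: 0 is terminal -1 (O); from 3 depth 5
O moving scores +1; O passing scores -1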